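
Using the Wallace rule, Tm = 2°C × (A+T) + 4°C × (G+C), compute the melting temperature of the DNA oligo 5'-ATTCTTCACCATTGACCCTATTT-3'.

Scanning the sequence gives T=10, A=5, C=7, G=1.
A+T = 15, G+C = 8
Tm = 2×15 + 4×8 = 62°C

62°C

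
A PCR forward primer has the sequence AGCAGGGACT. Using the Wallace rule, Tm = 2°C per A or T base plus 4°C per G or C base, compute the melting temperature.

32°C

Counting bases: G=4, A=3, C=2, T=1
A+T = 4, G+C = 6
Tm = 2(4) + 4(6) = 8 + 24 = 32°C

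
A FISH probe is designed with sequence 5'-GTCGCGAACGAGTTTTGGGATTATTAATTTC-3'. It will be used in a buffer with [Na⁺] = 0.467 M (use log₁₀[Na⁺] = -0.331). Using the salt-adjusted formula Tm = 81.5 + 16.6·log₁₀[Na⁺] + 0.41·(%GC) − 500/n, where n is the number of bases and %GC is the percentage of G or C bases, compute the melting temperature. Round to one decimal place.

75.7°C

Length n = 31. Counting bases: C=4, A=7, T=12, G=8
G+C = 12, so %GC = 12/31 × 100 = 38.71%
Salt term: 16.6 × (-0.331) = -5.495
GC term: 0.41 × 38.71 = 15.871; length term: −500/31 = −16.129
Tm = 81.5 + (-5.495) + 15.871 − 16.129 = 75.747 → 75.7°C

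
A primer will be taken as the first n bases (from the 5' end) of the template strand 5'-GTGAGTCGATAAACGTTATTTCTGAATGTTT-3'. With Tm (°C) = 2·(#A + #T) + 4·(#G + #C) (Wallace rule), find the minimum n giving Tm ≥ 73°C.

First 27 bases: GTGAGTCGATAAACGTTATTTCTGAAT → Tm = 72°C (< 73°C)
First 28 bases: GTGAGTCGATAAACGTTATTTCTGAATG → Tm = 76°C (≥ 73°C)
Each additional base adds 2°C (A/T) or 4°C (G/C), so Tm is non-decreasing in n; n = 28 is the first length to reach 73°C.

n = 28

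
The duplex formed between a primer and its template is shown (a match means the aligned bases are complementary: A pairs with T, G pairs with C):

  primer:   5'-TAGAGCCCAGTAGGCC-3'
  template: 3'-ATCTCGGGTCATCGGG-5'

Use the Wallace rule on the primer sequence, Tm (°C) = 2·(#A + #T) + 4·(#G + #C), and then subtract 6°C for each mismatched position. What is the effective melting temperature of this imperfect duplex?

Primer base counts: A=4, T=2, G=5, C=5 → A+T=6, G+C=10
Perfect-match Tm = 2(6) + 4(10) = 12 + 40 = 52°C
Mismatches (positions where the bases are not complementary): 1 (at position 14)
Effective Tm = 52 − 1×6 = 52 − 6 = 46°C

46°C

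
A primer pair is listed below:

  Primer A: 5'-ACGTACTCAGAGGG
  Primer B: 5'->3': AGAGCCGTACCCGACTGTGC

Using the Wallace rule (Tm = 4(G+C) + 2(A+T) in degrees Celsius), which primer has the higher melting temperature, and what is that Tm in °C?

Primer B, 66°C

Primer A: A+T=6, G+C=8 → Tm = 2(6)+4(8) = 44°C
Primer B: A+T=7, G+C=13 → Tm = 2(7)+4(13) = 66°C
44°C vs 66°C → primer B is higher.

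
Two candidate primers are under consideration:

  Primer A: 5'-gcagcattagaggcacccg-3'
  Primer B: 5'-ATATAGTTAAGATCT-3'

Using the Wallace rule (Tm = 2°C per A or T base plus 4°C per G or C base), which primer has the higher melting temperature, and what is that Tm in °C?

Primer A: A+T=7, G+C=12 → Tm = 2(7)+4(12) = 62°C
Primer B: A+T=12, G+C=3 → Tm = 2(12)+4(3) = 36°C
62°C vs 36°C → primer A is higher.

Primer A, 62°C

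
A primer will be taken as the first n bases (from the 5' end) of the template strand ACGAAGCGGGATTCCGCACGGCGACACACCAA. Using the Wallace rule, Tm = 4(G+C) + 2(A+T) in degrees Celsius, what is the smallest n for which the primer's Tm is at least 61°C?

First 18 bases: ACGAAGCGGGATTCCGCA → Tm = 58°C (< 61°C)
First 19 bases: ACGAAGCGGGATTCCGCAC → Tm = 62°C (≥ 61°C)
Each additional base adds 2°C (A/T) or 4°C (G/C), so Tm is non-decreasing in n; n = 19 is the first length to reach 61°C.

n = 19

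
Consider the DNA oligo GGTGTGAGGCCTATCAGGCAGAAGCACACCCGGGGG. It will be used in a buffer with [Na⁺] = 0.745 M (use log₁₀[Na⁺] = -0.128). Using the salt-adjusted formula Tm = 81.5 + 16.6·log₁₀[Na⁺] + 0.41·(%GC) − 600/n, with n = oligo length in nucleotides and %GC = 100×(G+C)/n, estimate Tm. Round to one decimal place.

90.0°C

Length n = 36. Scanning the sequence gives T=4, G=15, C=9, A=8.
G+C = 24, so %GC = 24/36 × 100 = 66.667%
Salt term: 16.6 × (-0.128) = -2.125
GC term: 0.41 × 66.667 = 27.333; length term: −600/36 = −16.667
Tm = 81.5 + (-2.125) + 27.333 − 16.667 = 90.041 → 90.0°C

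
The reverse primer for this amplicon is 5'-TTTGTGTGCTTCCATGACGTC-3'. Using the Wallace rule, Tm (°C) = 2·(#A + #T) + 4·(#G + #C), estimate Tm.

62°C

T=9, A=2, G=5, C=5
AT pairs contribute 11, GC pairs contribute 10.
Tm = 2×11 + 4×10 = 62°C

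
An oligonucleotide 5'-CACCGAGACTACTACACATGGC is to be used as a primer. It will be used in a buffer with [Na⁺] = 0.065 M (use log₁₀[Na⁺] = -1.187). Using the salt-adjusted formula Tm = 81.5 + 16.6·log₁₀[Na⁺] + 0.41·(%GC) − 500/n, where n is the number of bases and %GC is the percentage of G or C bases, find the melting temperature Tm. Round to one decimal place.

Length n = 22. T=3, C=8, G=4, A=7
G+C = 12, so %GC = 12/22 × 100 = 54.545%
Salt term: 16.6 × (-1.187) = -19.704
GC term: 0.41 × 54.545 = 22.363; length term: −500/22 = −22.727
Tm = 81.5 + (-19.704) + 22.363 − 22.727 = 61.432 → 61.4°C

61.4°C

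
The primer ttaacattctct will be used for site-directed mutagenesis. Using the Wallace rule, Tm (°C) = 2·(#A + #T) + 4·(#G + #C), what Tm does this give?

Counting bases: A=3, G=0, T=6, C=3
AT pairs contribute 9, GC pairs contribute 3.
Tm = 4·3 + 2·9 = 12 + 18 = 30°C

30°C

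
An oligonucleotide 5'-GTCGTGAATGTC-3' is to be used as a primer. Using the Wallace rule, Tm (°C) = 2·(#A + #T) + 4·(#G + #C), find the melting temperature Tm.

36°C

G=4, A=2, C=2, T=4
A+T = 6, G+C = 6
Tm = 4·6 + 2·6 = 24 + 12 = 36°C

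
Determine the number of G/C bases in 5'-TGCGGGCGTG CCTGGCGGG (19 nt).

Scanning the sequence gives C=5, T=3, A=0, G=11.
Total G or C: 11 + 5 = 16

16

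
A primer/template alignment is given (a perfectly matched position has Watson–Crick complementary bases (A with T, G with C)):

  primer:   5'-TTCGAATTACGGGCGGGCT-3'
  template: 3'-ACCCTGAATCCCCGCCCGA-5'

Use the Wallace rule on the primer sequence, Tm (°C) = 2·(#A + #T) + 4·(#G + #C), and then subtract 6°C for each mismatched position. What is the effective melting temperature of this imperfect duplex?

Primer base counts: A=3, T=5, G=7, C=4 → A+T=8, G+C=11
Perfect-match Tm = 2(8) + 4(11) = 16 + 44 = 60°C
Mismatches (positions where the bases are not complementary): 4 (at positions 2, 3, 6, 10)
Effective Tm = 60 − 4×6 = 60 − 24 = 36°C

36°C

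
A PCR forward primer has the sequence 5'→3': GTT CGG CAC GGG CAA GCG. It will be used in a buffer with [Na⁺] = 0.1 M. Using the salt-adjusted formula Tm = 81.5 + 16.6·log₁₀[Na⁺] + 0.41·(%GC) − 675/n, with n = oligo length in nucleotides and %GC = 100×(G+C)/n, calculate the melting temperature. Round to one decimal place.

Length n = 18. G=8, A=3, C=5, T=2
G+C = 13, so %GC = 13/18 × 100 = 72.222%
Salt term: 16.6 × (-1) = -16.6
GC term: 0.41 × 72.222 = 29.611; length term: −675/18 = −37.5
Tm = 81.5 + (-16.6) + 29.611 − 37.5 = 57.011 → 57.0°C

57.0°C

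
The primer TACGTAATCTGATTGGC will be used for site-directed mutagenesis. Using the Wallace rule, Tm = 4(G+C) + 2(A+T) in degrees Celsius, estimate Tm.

Scanning the sequence gives C=3, T=6, G=4, A=4.
AT pairs contribute 10, GC pairs contribute 7.
Tm = 4·7 + 2·10 = 28 + 20 = 48°C

48°C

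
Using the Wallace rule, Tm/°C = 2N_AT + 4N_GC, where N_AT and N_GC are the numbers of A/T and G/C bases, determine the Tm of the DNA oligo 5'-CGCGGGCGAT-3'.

C=3, G=5, A=1, T=1
So N_AT = 2 and N_GC = 8.
Tm = 2×2 + 4×8 = 36°C

36°C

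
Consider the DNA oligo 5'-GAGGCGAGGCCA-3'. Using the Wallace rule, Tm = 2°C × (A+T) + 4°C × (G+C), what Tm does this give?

Counting bases: T=0, G=6, A=3, C=3
AT pairs contribute 3, GC pairs contribute 9.
Tm = 2(3) + 4(9) = 6 + 36 = 42°C

42°C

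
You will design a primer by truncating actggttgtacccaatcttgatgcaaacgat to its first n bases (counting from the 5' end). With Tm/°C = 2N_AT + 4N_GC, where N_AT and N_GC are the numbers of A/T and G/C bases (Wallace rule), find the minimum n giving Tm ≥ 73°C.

First 25 bases: ACTGGTTGTACCCAATCTTGATGCA → Tm = 72°C (< 73°C)
First 26 bases: ACTGGTTGTACCCAATCTTGATGCAA → Tm = 74°C (≥ 73°C)
Each additional base adds 2°C (A/T) or 4°C (G/C), so Tm is non-decreasing in n; n = 26 is the first length to reach 73°C.

n = 26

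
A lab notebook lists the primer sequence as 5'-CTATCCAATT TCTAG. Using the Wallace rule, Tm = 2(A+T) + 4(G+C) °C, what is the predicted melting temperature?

40°C

Counting bases: T=6, A=4, C=4, G=1
A+T = 10, G+C = 5
Tm = 2(10) + 4(5) = 20 + 20 = 40°C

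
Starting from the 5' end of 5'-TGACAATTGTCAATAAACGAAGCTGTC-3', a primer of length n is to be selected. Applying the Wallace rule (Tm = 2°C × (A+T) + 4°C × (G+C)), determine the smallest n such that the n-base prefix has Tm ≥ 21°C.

First 8 bases: TGACAATT → Tm = 20°C (< 21°C)
First 9 bases: TGACAATTG → Tm = 24°C (≥ 21°C)
Each additional base adds 2°C (A/T) or 4°C (G/C), so Tm is non-decreasing in n; n = 9 is the first length to reach 21°C.

n = 9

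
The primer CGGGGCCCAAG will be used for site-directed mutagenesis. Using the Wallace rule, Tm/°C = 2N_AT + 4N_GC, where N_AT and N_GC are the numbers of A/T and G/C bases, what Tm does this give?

Counting bases: A=2, C=4, G=5, T=0
So N_AT = 2 and N_GC = 9.
Tm = 2(2) + 4(9) = 4 + 36 = 40°C

40°C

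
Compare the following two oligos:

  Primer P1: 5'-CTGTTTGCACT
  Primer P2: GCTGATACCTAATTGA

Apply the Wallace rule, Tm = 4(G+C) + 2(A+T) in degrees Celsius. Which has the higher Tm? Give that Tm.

Primer P1: A+T=6, G+C=5 → Tm = 2(6)+4(5) = 32°C
Primer P2: A+T=10, G+C=6 → Tm = 2(10)+4(6) = 44°C
32°C vs 44°C → primer P2 is higher.

Primer P2, 44°C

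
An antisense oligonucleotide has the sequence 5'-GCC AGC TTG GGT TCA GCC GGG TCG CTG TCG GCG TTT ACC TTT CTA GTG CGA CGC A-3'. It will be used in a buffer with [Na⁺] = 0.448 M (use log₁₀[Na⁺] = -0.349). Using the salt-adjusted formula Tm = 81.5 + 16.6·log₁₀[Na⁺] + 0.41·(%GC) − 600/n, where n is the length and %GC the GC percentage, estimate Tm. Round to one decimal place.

90.1°C

Length n = 55. G=18, T=15, C=16, A=6
G+C = 34, so %GC = 34/55 × 100 = 61.818%
Salt term: 16.6 × (-0.349) = -5.793
GC term: 0.41 × 61.818 = 25.345; length term: −600/55 = −10.909
Tm = 81.5 + (-5.793) + 25.345 − 10.909 = 90.143 → 90.1°C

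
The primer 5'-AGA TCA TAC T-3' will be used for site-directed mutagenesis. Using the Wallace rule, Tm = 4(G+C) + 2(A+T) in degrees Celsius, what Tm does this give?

Scanning the sequence gives C=2, G=1, A=4, T=3.
A+T = 7, G+C = 3
Tm = 2×7 + 4×3 = 26°C

26°C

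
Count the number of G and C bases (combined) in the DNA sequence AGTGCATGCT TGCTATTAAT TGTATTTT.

8

Scanning the sequence gives A=6, C=3, T=14, G=5.
G+C = 5 + 3 = 8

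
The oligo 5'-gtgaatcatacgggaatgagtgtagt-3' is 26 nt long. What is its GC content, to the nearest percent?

42%

Counting bases: C=2, T=7, G=9, A=8
G+C = 9 + 2 = 11 out of 26 bases
%GC = 11/26 × 100 = 42.31% ≈ 42%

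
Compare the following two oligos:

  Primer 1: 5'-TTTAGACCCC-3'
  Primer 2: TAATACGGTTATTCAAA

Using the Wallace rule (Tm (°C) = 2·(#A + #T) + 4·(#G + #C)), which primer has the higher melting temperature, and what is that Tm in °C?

Primer 1: A+T=5, G+C=5 → Tm = 2(5)+4(5) = 30°C
Primer 2: A+T=13, G+C=4 → Tm = 2(13)+4(4) = 42°C
30°C vs 42°C → primer 2 is higher.

Primer 2, 42°C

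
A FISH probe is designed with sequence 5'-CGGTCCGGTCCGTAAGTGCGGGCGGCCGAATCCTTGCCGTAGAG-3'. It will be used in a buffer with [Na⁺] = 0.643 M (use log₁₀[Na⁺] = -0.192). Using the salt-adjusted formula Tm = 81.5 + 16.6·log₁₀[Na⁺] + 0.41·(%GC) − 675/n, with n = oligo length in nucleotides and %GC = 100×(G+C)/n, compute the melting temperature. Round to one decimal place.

90.9°C

Length n = 44. C=13, A=6, G=17, T=8
G+C = 30, so %GC = 30/44 × 100 = 68.182%
Salt term: 16.6 × (-0.192) = -3.187
GC term: 0.41 × 68.182 = 27.955; length term: −675/44 = −15.341
Tm = 81.5 + (-3.187) + 27.955 − 15.341 = 90.927 → 90.9°C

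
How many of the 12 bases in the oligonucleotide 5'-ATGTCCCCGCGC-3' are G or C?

9

Base counts: T=2, G=3, C=6, A=1
Total G or C: 3 + 6 = 9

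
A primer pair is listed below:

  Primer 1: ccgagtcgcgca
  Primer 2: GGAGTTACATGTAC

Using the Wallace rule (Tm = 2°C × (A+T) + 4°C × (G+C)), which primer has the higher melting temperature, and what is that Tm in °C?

Primer 1, 42°C

Primer 1: A+T=3, G+C=9 → Tm = 2(3)+4(9) = 42°C
Primer 2: A+T=8, G+C=6 → Tm = 2(8)+4(6) = 40°C
42°C vs 40°C → primer 1 is higher.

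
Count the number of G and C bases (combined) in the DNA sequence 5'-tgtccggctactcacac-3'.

10

T=4, C=7, G=3, A=3
G+C = 3 + 7 = 10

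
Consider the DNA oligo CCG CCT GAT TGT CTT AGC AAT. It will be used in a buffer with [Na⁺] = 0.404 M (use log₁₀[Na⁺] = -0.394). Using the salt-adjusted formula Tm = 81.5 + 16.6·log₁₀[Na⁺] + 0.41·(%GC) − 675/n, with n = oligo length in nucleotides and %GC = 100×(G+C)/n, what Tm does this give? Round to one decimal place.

Length n = 21. Counting bases: G=4, C=6, T=7, A=4
G+C = 10, so %GC = 10/21 × 100 = 47.619%
Salt term: 16.6 × (-0.394) = -6.54
GC term: 0.41 × 47.619 = 19.524; length term: −675/21 = −32.143
Tm = 81.5 + (-6.54) + 19.524 − 32.143 = 62.341 → 62.3°C

62.3°C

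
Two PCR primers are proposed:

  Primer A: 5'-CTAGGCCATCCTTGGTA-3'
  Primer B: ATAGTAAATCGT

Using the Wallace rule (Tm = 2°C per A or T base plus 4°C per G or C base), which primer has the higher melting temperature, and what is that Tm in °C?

Primer A, 52°C

Primer A: A+T=8, G+C=9 → Tm = 2(8)+4(9) = 52°C
Primer B: A+T=9, G+C=3 → Tm = 2(9)+4(3) = 30°C
52°C vs 30°C → primer A is higher.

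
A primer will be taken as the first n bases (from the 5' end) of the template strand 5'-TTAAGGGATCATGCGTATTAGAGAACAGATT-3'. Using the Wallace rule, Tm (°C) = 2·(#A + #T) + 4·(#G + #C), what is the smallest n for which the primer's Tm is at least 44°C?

n = 15

First 14 bases: TTAAGGGATCATGC → Tm = 40°C (< 44°C)
First 15 bases: TTAAGGGATCATGCG → Tm = 44°C (≥ 44°C)
Since every base adds ≥2°C, Tm only increases with n, so the threshold is first crossed at n = 15.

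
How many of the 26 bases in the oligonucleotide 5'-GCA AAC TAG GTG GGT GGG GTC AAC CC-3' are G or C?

16

Base counts: T=4, C=6, G=10, A=6
G+C = 10 + 6 = 16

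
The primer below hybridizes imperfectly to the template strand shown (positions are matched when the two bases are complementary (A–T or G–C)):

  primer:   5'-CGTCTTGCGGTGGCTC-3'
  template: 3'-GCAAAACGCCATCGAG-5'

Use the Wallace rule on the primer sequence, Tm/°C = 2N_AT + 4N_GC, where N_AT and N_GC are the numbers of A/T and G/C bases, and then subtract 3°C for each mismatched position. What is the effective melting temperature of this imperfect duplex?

Primer base counts: A=0, T=5, G=6, C=5 → A+T=5, G+C=11
Perfect-match Tm = 2(5) + 4(11) = 10 + 44 = 54°C
Mismatches (positions where the bases are not complementary): 2 (at positions 4, 12)
Effective Tm = 54 − 2×3 = 54 − 6 = 48°C

48°C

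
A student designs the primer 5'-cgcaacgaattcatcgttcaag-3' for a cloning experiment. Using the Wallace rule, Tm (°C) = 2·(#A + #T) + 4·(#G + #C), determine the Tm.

64°C

Counting bases: C=6, A=7, T=5, G=4
AT pairs contribute 12, GC pairs contribute 10.
Tm = 2×12 + 4×10 = 64°C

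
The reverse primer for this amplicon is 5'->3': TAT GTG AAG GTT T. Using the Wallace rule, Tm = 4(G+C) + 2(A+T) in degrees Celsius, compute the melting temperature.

34°C

Scanning the sequence gives G=4, C=0, A=3, T=6.
A+T = 9, G+C = 4
Tm = 4·4 + 2·9 = 16 + 18 = 34°C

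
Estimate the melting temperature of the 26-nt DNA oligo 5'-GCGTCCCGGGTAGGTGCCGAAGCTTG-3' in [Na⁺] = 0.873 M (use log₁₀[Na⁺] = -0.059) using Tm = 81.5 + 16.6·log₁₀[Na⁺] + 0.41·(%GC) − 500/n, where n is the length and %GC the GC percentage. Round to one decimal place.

Length n = 26. Counting bases: G=11, A=3, C=7, T=5
G+C = 18, so %GC = 18/26 × 100 = 69.231%
Salt term: 16.6 × (-0.059) = -0.979
GC term: 0.41 × 69.231 = 28.385; length term: −500/26 = −19.231
Tm = 81.5 + (-0.979) + 28.385 − 19.231 = 89.675 → 89.7°C

89.7°C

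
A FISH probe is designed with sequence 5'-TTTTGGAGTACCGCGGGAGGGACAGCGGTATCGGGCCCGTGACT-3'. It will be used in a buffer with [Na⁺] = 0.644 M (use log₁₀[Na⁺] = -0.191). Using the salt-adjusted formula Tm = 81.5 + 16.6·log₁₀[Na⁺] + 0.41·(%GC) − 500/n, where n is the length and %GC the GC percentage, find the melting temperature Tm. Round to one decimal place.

93.1°C

Length n = 44. Counting bases: A=7, C=10, G=18, T=9
G+C = 28, so %GC = 28/44 × 100 = 63.636%
Salt term: 16.6 × (-0.191) = -3.171
GC term: 0.41 × 63.636 = 26.091; length term: −500/44 = −11.364
Tm = 81.5 + (-3.171) + 26.091 − 11.364 = 93.056 → 93.1°C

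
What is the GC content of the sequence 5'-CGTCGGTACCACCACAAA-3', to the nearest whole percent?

56%

Base counts: G=3, A=6, C=7, T=2
G+C = 3 + 7 = 10 out of 18 bases
%GC = 10/18 × 100 = 55.56% ≈ 56%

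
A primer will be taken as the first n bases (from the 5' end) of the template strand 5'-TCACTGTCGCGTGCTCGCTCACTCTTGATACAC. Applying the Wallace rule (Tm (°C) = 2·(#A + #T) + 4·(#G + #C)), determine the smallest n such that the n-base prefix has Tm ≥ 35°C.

n = 11

First 10 bases: TCACTGTCGC → Tm = 32°C (< 35°C)
First 11 bases: TCACTGTCGCG → Tm = 36°C (≥ 35°C)
Since every base adds ≥2°C, Tm only increases with n, so the threshold is first crossed at n = 11.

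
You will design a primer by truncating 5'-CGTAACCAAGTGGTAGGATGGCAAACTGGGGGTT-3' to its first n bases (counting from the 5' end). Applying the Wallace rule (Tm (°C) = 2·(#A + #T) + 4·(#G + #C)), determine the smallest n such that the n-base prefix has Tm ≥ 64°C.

n = 21

First 20 bases: CGTAACCAAGTGGTAGGATG → Tm = 60°C (< 64°C)
First 21 bases: CGTAACCAAGTGGTAGGATGG → Tm = 64°C (≥ 64°C)
Each additional base adds 2°C (A/T) or 4°C (G/C), so Tm is non-decreasing in n; n = 21 is the first length to reach 64°C.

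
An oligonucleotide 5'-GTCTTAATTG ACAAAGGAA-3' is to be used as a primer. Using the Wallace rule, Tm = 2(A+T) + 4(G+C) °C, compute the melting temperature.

50°C

Counting bases: T=5, C=2, A=8, G=4
AT pairs contribute 13, GC pairs contribute 6.
Tm = 2(13) + 4(6) = 26 + 24 = 50°C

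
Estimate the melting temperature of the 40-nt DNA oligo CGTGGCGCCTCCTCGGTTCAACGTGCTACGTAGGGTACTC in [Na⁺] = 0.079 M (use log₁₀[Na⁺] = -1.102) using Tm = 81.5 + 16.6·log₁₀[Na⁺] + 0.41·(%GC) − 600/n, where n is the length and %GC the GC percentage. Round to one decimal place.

Length n = 40. Scanning the sequence gives C=13, A=5, G=12, T=10.
G+C = 25, so %GC = 25/40 × 100 = 62.5%
Salt term: 16.6 × (-1.102) = -18.293
GC term: 0.41 × 62.5 = 25.625; length term: −600/40 = −15
Tm = 81.5 + (-18.293) + 25.625 − 15 = 73.832 → 73.8°C

73.8°C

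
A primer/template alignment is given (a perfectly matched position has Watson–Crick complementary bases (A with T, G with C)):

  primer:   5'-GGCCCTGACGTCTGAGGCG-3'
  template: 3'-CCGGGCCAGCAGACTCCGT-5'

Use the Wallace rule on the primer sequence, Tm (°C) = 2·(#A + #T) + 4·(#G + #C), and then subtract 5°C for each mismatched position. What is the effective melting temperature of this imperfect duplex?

Primer base counts: A=2, T=3, G=8, C=6 → A+T=5, G+C=14
Perfect-match Tm = 2(5) + 4(14) = 10 + 56 = 66°C
Mismatches (positions where the bases are not complementary): 3 (at positions 6, 8, 19)
Effective Tm = 66 − 3×5 = 66 − 15 = 51°C

51°C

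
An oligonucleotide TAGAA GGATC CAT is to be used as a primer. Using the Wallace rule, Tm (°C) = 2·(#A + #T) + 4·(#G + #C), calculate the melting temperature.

T=3, C=2, A=5, G=3
So N_AT = 8 and N_GC = 5.
Tm = 4·5 + 2·8 = 20 + 16 = 36°C

36°C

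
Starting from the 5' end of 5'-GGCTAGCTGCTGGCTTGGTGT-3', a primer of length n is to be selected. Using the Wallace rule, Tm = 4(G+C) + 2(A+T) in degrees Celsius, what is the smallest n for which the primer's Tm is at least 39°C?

First 11 bases: GGCTAGCTGCT → Tm = 36°C (< 39°C)
First 12 bases: GGCTAGCTGCTG → Tm = 40°C (≥ 39°C)
Since every base adds ≥2°C, Tm only increases with n, so the threshold is first crossed at n = 12.

n = 12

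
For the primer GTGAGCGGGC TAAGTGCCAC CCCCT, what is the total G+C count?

17

Base counts: C=9, T=4, A=4, G=8
Total G or C: 8 + 9 = 17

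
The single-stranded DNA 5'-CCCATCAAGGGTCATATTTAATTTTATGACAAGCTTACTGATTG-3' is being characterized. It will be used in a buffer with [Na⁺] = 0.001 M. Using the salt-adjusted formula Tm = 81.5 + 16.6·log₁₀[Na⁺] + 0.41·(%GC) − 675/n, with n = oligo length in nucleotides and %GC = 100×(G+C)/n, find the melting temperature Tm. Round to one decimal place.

Length n = 44. Counting bases: C=8, T=16, A=13, G=7
G+C = 15, so %GC = 15/44 × 100 = 34.091%
Salt term: 16.6 × (-3) = -49.8
GC term: 0.41 × 34.091 = 13.977; length term: −675/44 = −15.341
Tm = 81.5 + (-49.8) + 13.977 − 15.341 = 30.336 → 30.3°C

30.3°C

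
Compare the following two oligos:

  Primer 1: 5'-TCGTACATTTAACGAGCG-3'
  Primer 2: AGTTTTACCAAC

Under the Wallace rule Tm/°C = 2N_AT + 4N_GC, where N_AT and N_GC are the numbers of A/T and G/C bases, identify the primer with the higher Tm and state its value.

Primer 1, 52°C

Primer 1: A+T=10, G+C=8 → Tm = 2(10)+4(8) = 52°C
Primer 2: A+T=8, G+C=4 → Tm = 2(8)+4(4) = 32°C
52°C vs 32°C → primer 1 is higher.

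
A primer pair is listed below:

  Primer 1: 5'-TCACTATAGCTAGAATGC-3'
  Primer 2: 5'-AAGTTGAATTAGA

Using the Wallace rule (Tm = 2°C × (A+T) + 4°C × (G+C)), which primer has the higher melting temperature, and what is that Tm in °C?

Primer 1, 50°C

Primer 1: A+T=11, G+C=7 → Tm = 2(11)+4(7) = 50°C
Primer 2: A+T=10, G+C=3 → Tm = 2(10)+4(3) = 32°C
50°C vs 32°C → primer 1 is higher.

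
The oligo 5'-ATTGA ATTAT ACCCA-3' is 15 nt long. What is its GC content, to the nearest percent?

Counting bases: T=5, G=1, A=6, C=3
G+C = 1 + 3 = 4 out of 15 bases
%GC = 4/15 × 100 = 26.67% ≈ 27%

27%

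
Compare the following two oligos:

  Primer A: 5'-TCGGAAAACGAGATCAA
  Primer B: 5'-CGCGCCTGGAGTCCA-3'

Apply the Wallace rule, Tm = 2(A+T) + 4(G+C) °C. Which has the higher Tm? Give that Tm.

Primer B, 52°C

Primer A: A+T=10, G+C=7 → Tm = 2(10)+4(7) = 48°C
Primer B: A+T=4, G+C=11 → Tm = 2(4)+4(11) = 52°C
48°C vs 52°C → primer B is higher.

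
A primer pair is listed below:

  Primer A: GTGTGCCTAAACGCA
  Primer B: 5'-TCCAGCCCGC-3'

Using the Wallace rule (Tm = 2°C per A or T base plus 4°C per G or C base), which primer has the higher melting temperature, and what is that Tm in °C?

Primer A: A+T=7, G+C=8 → Tm = 2(7)+4(8) = 46°C
Primer B: A+T=2, G+C=8 → Tm = 2(2)+4(8) = 36°C
46°C vs 36°C → primer A is higher.

Primer A, 46°C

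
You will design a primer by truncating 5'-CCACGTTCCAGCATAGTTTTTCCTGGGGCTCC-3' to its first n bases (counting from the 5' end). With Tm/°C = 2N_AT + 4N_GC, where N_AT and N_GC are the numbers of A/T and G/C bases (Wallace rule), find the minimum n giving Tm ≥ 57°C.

First 19 bases: CCACGTTCCAGCATAGTTT → Tm = 56°C (< 57°C)
First 20 bases: CCACGTTCCAGCATAGTTTT → Tm = 58°C (≥ 57°C)
Each additional base adds 2°C (A/T) or 4°C (G/C), so Tm is non-decreasing in n; n = 20 is the first length to reach 57°C.

n = 20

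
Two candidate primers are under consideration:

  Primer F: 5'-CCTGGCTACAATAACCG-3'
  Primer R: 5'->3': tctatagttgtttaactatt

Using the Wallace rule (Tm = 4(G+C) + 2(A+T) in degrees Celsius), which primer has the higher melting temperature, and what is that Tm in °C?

Primer F: A+T=8, G+C=9 → Tm = 2(8)+4(9) = 52°C
Primer R: A+T=16, G+C=4 → Tm = 2(16)+4(4) = 48°C
52°C vs 48°C → primer F is higher.

Primer F, 52°C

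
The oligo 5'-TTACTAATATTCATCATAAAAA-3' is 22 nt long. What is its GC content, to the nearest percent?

14%

Base counts: T=8, C=3, A=11, G=0
G+C = 0 + 3 = 3 out of 22 bases
%GC = 3/22 × 100 = 13.64% ≈ 14%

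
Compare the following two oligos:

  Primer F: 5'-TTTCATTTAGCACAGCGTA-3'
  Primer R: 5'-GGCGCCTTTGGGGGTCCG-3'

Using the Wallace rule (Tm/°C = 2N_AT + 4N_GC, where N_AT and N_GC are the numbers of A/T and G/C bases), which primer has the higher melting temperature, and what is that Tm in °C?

Primer R, 64°C

Primer F: A+T=12, G+C=7 → Tm = 2(12)+4(7) = 52°C
Primer R: A+T=4, G+C=14 → Tm = 2(4)+4(14) = 64°C
52°C vs 64°C → primer R is higher.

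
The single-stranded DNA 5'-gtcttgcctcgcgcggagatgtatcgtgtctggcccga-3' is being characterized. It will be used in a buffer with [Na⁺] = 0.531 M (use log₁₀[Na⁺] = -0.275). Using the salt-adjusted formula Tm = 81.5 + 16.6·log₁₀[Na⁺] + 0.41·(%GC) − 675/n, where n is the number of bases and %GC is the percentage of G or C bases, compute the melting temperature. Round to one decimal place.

85.1°C

Length n = 38. Base counts: C=11, G=13, A=4, T=10
G+C = 24, so %GC = 24/38 × 100 = 63.158%
Salt term: 16.6 × (-0.275) = -4.565
GC term: 0.41 × 63.158 = 25.895; length term: −675/38 = −17.763
Tm = 81.5 + (-4.565) + 25.895 − 17.763 = 85.067 → 85.1°C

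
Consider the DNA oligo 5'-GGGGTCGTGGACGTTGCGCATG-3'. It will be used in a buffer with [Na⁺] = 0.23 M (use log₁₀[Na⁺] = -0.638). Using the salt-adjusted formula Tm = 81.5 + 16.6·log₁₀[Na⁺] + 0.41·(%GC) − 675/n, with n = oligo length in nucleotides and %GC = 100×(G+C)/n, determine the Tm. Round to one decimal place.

68.2°C

Length n = 22. Scanning the sequence gives T=5, A=2, G=11, C=4.
G+C = 15, so %GC = 15/22 × 100 = 68.182%
Salt term: 16.6 × (-0.638) = -10.591
GC term: 0.41 × 68.182 = 27.955; length term: −675/22 = −30.682
Tm = 81.5 + (-10.591) + 27.955 − 30.682 = 68.182 → 68.2°C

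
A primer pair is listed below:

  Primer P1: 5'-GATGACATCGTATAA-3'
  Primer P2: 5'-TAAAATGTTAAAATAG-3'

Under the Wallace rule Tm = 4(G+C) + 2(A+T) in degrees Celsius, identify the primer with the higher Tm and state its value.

Primer P1: A+T=10, G+C=5 → Tm = 2(10)+4(5) = 40°C
Primer P2: A+T=14, G+C=2 → Tm = 2(14)+4(2) = 36°C
40°C vs 36°C → primer P1 is higher.

Primer P1, 40°C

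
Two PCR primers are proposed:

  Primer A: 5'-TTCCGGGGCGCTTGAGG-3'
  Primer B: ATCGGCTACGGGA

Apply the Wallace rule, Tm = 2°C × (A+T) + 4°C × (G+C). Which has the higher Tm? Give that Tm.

Primer A: A+T=5, G+C=12 → Tm = 2(5)+4(12) = 58°C
Primer B: A+T=5, G+C=8 → Tm = 2(5)+4(8) = 42°C
58°C vs 42°C → primer A is higher.

Primer A, 58°C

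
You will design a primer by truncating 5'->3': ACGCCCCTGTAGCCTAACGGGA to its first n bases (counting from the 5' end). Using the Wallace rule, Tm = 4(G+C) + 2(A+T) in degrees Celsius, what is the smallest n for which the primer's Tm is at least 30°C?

n = 9

First 8 bases: ACGCCCCT → Tm = 28°C (< 30°C)
First 9 bases: ACGCCCCTG → Tm = 32°C (≥ 30°C)
Each additional base adds 2°C (A/T) or 4°C (G/C), so Tm is non-decreasing in n; n = 9 is the first length to reach 30°C.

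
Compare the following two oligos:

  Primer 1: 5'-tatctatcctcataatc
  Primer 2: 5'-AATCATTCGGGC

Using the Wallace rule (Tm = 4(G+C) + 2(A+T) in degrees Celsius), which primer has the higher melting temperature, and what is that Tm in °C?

Primer 1: A+T=12, G+C=5 → Tm = 2(12)+4(5) = 44°C
Primer 2: A+T=6, G+C=6 → Tm = 2(6)+4(6) = 36°C
44°C vs 36°C → primer 1 is higher.

Primer 1, 44°C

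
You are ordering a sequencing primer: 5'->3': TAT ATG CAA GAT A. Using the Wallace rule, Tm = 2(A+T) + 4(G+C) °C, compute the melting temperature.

32°C

Base counts: G=2, T=4, C=1, A=6
So N_AT = 10 and N_GC = 3.
Tm = 2(10) + 4(3) = 20 + 12 = 32°C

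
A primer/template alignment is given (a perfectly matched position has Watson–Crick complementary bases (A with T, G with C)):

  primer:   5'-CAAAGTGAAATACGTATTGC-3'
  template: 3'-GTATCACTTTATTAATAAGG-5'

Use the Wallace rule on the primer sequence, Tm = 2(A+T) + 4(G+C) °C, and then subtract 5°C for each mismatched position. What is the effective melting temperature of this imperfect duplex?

Primer base counts: A=8, T=5, G=4, C=3 → A+T=13, G+C=7
Perfect-match Tm = 2(13) + 4(7) = 26 + 28 = 54°C
Mismatches (positions where the bases are not complementary): 4 (at positions 3, 13, 14, 19)
Effective Tm = 54 − 4×5 = 54 − 20 = 34°C

34°C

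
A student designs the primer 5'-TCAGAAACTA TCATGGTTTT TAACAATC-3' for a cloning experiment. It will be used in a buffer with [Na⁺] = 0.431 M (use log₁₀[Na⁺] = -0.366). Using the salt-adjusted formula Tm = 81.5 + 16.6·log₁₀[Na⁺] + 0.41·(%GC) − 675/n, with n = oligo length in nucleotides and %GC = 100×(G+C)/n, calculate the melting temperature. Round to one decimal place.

Length n = 28. Counting bases: A=10, C=5, T=10, G=3
G+C = 8, so %GC = 8/28 × 100 = 28.571%
Salt term: 16.6 × (-0.366) = -6.076
GC term: 0.41 × 28.571 = 11.714; length term: −675/28 = −24.107
Tm = 81.5 + (-6.076) + 11.714 − 24.107 = 63.031 → 63.0°C

63.0°C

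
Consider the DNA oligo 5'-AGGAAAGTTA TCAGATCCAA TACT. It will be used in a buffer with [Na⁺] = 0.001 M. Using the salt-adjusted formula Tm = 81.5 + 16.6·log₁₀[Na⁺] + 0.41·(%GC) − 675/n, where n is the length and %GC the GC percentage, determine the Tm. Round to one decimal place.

17.2°C

Length n = 24. Scanning the sequence gives T=6, G=4, A=10, C=4.
G+C = 8, so %GC = 8/24 × 100 = 33.333%
Salt term: 16.6 × (-3) = -49.8
GC term: 0.41 × 33.333 = 13.667; length term: −675/24 = −28.125
Tm = 81.5 + (-49.8) + 13.667 − 28.125 = 17.242 → 17.2°C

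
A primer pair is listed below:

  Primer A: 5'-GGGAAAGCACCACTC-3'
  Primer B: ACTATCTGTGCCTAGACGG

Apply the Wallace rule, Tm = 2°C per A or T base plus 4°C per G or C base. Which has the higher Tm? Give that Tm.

Primer B, 58°C

Primer A: A+T=6, G+C=9 → Tm = 2(6)+4(9) = 48°C
Primer B: A+T=9, G+C=10 → Tm = 2(9)+4(10) = 58°C
48°C vs 58°C → primer B is higher.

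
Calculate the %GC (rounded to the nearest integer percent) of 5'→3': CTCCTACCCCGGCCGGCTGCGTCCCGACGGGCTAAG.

Base counts: T=5, G=11, A=4, C=16
G+C = 11 + 16 = 27 out of 36 bases
%GC = 27/36 × 100 = 75% ≈ 75%

75%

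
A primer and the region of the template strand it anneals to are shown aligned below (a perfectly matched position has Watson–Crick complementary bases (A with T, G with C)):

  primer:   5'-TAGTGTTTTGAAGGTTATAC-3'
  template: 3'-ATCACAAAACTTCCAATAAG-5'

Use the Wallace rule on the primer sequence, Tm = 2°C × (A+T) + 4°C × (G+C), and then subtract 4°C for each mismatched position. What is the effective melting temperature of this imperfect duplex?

Primer base counts: A=5, T=9, G=5, C=1 → A+T=14, G+C=6
Perfect-match Tm = 2(14) + 4(6) = 28 + 24 = 52°C
Mismatches (positions where the bases are not complementary): 1 (at position 19)
Effective Tm = 52 − 1×4 = 52 − 4 = 48°C

48°C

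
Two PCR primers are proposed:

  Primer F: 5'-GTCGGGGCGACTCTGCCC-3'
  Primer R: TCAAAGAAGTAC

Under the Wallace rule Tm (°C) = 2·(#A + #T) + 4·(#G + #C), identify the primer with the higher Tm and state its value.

Primer F: A+T=4, G+C=14 → Tm = 2(4)+4(14) = 64°C
Primer R: A+T=8, G+C=4 → Tm = 2(8)+4(4) = 32°C
64°C vs 32°C → primer F is higher.

Primer F, 64°C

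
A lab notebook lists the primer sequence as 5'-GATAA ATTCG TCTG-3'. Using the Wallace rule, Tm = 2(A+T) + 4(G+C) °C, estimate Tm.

38°C

Base counts: C=2, T=5, G=3, A=4
A+T = 9, G+C = 5
Tm = 2×9 + 4×5 = 38°C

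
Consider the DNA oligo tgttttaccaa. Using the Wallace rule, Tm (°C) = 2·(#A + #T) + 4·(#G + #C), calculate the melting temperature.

28°C

G=1, A=3, T=5, C=2
So N_AT = 8 and N_GC = 3.
Tm = 2×8 + 4×3 = 28°C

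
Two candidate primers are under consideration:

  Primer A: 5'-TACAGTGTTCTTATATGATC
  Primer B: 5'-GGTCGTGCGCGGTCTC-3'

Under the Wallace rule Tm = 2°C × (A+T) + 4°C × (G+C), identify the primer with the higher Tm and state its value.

Primer A: A+T=14, G+C=6 → Tm = 2(14)+4(6) = 52°C
Primer B: A+T=4, G+C=12 → Tm = 2(4)+4(12) = 56°C
52°C vs 56°C → primer B is higher.

Primer B, 56°C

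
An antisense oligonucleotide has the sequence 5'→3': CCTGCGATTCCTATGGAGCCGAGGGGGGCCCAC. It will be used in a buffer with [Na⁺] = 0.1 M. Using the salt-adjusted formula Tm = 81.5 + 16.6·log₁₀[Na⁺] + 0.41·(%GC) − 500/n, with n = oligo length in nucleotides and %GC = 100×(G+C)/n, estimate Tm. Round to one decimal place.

78.3°C

Length n = 33. Base counts: C=11, T=5, G=12, A=5
G+C = 23, so %GC = 23/33 × 100 = 69.697%
Salt term: 16.6 × (-1) = -16.6
GC term: 0.41 × 69.697 = 28.576; length term: −500/33 = −15.152
Tm = 81.5 + (-16.6) + 28.576 − 15.152 = 78.324 → 78.3°C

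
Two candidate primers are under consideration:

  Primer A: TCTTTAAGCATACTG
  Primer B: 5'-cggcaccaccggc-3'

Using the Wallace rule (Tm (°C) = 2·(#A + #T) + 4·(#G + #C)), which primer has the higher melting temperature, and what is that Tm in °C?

Primer A: A+T=10, G+C=5 → Tm = 2(10)+4(5) = 40°C
Primer B: A+T=2, G+C=11 → Tm = 2(2)+4(11) = 48°C
40°C vs 48°C → primer B is higher.

Primer B, 48°C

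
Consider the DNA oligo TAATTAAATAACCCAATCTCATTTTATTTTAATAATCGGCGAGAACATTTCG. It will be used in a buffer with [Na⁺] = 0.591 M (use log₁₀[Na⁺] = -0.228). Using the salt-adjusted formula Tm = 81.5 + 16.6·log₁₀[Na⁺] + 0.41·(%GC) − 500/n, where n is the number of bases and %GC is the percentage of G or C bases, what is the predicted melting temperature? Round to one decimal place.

79.1°C

Length n = 52. Base counts: C=9, G=5, A=19, T=19
G+C = 14, so %GC = 14/52 × 100 = 26.923%
Salt term: 16.6 × (-0.228) = -3.785
GC term: 0.41 × 26.923 = 11.038; length term: −500/52 = −9.615
Tm = 81.5 + (-3.785) + 11.038 − 9.615 = 79.138 → 79.1°C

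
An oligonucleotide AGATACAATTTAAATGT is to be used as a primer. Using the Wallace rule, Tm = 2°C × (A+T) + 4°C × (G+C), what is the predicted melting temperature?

40°C

Counting bases: C=1, G=2, T=6, A=8
So N_AT = 14 and N_GC = 3.
Tm = 2(14) + 4(3) = 28 + 12 = 40°C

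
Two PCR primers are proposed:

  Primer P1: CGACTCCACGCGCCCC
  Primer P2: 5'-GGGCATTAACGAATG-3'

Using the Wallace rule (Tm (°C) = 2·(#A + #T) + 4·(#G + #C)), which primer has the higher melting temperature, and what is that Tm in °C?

Primer P1: A+T=3, G+C=13 → Tm = 2(3)+4(13) = 58°C
Primer P2: A+T=8, G+C=7 → Tm = 2(8)+4(7) = 44°C
58°C vs 44°C → primer P1 is higher.

Primer P1, 58°C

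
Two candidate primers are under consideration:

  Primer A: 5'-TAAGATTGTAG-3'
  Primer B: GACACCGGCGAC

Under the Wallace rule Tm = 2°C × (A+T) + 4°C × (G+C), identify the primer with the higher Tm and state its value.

Primer A: A+T=8, G+C=3 → Tm = 2(8)+4(3) = 28°C
Primer B: A+T=3, G+C=9 → Tm = 2(3)+4(9) = 42°C
28°C vs 42°C → primer B is higher.

Primer B, 42°C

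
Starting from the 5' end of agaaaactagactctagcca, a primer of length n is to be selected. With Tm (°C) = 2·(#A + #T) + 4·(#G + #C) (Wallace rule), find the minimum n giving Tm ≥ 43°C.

n = 17

First 16 bases: AGAAAACTAGACTCTA → Tm = 42°C (< 43°C)
First 17 bases: AGAAAACTAGACTCTAG → Tm = 46°C (≥ 43°C)
Each additional base adds 2°C (A/T) or 4°C (G/C), so Tm is non-decreasing in n; n = 17 is the first length to reach 43°C.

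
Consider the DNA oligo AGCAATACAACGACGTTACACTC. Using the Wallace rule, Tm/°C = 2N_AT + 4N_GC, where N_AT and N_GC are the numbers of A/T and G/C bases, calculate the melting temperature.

Base counts: A=9, G=3, T=4, C=7
A+T = 13, G+C = 10
Tm = 2(13) + 4(10) = 26 + 40 = 66°C

66°C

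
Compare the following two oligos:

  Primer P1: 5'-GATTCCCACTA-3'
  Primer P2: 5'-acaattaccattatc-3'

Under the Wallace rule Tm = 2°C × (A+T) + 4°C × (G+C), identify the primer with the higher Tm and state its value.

Primer P2, 38°C

Primer P1: A+T=6, G+C=5 → Tm = 2(6)+4(5) = 32°C
Primer P2: A+T=11, G+C=4 → Tm = 2(11)+4(4) = 38°C
32°C vs 38°C → primer P2 is higher.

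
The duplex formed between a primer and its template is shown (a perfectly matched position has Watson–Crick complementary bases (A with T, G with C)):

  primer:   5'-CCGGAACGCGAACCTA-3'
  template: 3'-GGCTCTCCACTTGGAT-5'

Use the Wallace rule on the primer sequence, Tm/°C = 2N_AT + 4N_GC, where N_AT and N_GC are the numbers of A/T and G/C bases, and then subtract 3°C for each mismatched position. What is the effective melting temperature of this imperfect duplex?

40°C

Primer base counts: A=5, T=1, G=4, C=6 → A+T=6, G+C=10
Perfect-match Tm = 2(6) + 4(10) = 12 + 40 = 52°C
Mismatches (positions where the bases are not complementary): 4 (at positions 4, 5, 7, 9)
Effective Tm = 52 − 4×3 = 52 − 12 = 40°C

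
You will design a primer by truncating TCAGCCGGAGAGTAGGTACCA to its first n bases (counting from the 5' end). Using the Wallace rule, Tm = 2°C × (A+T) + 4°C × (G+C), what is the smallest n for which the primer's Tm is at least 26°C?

n = 8

First 7 bases: TCAGCCG → Tm = 24°C (< 26°C)
First 8 bases: TCAGCCGG → Tm = 28°C (≥ 26°C)
Since every base adds ≥2°C, Tm only increases with n, so the threshold is first crossed at n = 8.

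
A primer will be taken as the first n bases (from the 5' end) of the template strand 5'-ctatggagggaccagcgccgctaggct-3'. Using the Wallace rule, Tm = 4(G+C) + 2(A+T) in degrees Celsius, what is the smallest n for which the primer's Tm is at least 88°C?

First 25 bases: CTATGGAGGGACCAGCGCCGCTAGG → Tm = 84°C (< 88°C)
First 26 bases: CTATGGAGGGACCAGCGCCGCTAGGC → Tm = 88°C (≥ 88°C)
Since every base adds ≥2°C, Tm only increases with n, so the threshold is first crossed at n = 26.

n = 26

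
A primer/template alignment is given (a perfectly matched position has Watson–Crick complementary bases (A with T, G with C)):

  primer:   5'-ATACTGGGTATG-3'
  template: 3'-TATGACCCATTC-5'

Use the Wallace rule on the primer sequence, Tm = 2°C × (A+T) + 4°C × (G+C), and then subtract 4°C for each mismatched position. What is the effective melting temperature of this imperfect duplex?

30°C

Primer base counts: A=3, T=4, G=4, C=1 → A+T=7, G+C=5
Perfect-match Tm = 2(7) + 4(5) = 14 + 20 = 34°C
Mismatches (positions where the bases are not complementary): 1 (at position 11)
Effective Tm = 34 − 1×4 = 34 − 4 = 30°C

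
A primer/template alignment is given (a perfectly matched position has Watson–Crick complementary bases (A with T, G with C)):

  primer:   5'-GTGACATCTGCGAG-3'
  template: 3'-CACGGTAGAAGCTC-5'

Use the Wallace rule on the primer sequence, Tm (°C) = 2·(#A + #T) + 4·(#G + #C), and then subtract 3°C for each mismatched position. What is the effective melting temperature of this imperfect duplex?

38°C

Primer base counts: A=3, T=3, G=5, C=3 → A+T=6, G+C=8
Perfect-match Tm = 2(6) + 4(8) = 12 + 32 = 44°C
Mismatches (positions where the bases are not complementary): 2 (at positions 4, 10)
Effective Tm = 44 − 2×3 = 44 − 6 = 38°C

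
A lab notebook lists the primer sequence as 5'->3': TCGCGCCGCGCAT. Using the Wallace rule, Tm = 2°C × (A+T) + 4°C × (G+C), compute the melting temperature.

46°C

Scanning the sequence gives T=2, A=1, G=4, C=6.
AT pairs contribute 3, GC pairs contribute 10.
Tm = 2(3) + 4(10) = 6 + 40 = 46°C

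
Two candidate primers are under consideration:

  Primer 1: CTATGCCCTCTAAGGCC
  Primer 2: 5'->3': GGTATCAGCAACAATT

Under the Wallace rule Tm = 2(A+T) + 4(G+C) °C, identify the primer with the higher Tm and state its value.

Primer 1, 54°C

Primer 1: A+T=7, G+C=10 → Tm = 2(7)+4(10) = 54°C
Primer 2: A+T=10, G+C=6 → Tm = 2(10)+4(6) = 44°C
54°C vs 44°C → primer 1 is higher.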